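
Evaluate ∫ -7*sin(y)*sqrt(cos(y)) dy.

14*cos(y)**(3/2)/3 + C

Let u = cos(y), so du = (-sin(y)) dy.
Rewriting, the integral becomes 7·∫ √u du = 7·(2/3)u^(3/2).
Substituting back, u = cos(y).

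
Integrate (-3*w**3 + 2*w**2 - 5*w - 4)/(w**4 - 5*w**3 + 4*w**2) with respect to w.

-5*log(w)/2 - 23*log(w - 4)/6 + 10*log(w - 1)/3 + 1/w + C

Factor the denominator: w**2*(w - 4)*(w - 1).
Partial-fraction decomposition: 10/(3*(w - 1)) - 23/(6*(w - 4)) - 5/(2*w) - 1/w**2.
Integrate each term; A/(w−a) gives A·log|w−a|; A/(w−a)² gives −A/(w−a).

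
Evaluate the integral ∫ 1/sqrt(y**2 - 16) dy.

Substitute y = 4·sec(θ), so dy = 4·sec(θ)*tan(θ) dθ and the radical becomes sqrt(y**2 - 16) = 4·tan(θ) by the Pythagorean identity.
Integrate the resulting trig expression in θ, then back-substitute sec(θ) = y/4, tan(θ) = sqrt(y**2 - 16)/4 (absorbing any constant into C).

log(y + sqrt(y**2 - 16)) + C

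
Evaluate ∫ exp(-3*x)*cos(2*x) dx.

Let I denote the integral. Integrate by parts with u = cos(2*x), dv = exp(-3*x) dx, so v = -exp(-3*x)/3: I = -exp(-3*x)*cos(2*x)/3 − (2/3)·∫ exp(-3*x)*sin(2*x) dx.
Apply parts again with u = sin(2*x), dv = exp(-3*x) dx: ∫ exp(-3*x)*sin(2*x) dx = -exp(-3*x)*sin(2*x)/3 + (2/3)·I. Substituting back brings back I: I = 2*exp(-3*x)*sin(2*x)/9 - exp(-3*x)*cos(2*x)/3 − (4/9)·I.
Solving for I: (1 + 4/9)·I equals the remaining terms, so I = (9/13)·(2*exp(-3*x)*sin(2*x)/9 - exp(-3*x)*cos(2*x)/3).

2*exp(-3*x)*sin(2*x)/13 - 3*exp(-3*x)*cos(2*x)/13 + C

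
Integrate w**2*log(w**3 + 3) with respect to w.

Let u = w**3 + 3, so du = (3*w**2) dw.
The integral becomes (1/3)·∫ log(u) du; integrate by parts with u′=log(u), dv′=du.

w**3*log(w**3 + 3)/3 - w**3/3 + log(w**3 + 3) + C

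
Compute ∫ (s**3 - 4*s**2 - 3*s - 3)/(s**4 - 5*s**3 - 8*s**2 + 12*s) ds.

Factor the denominator: s*(s - 6)*(s - 1)*(s + 2).
Partial-fraction decomposition: 7/(16*(s + 2)) + 3/(5*(s - 1)) + 17/(80*(s - 6)) - 1/(4*s).
Integrate each term: A/(s−a) contributes A·log|s−a|.

-log(s)/4 + 17*log(s - 6)/80 + 3*log(s - 1)/5 + 7*log(s + 2)/16 + C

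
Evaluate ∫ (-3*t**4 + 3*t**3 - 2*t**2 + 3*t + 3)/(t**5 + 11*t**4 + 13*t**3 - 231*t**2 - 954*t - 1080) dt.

-383*log(t - 5)/1584 - 1681*log(t + 3)/48 + 1001*log(t + 4)/18 - 1541*log(t + 6)/66 - 29/(2*t + 6) + C

Factor the denominator: (t - 5)*(t + 3)**2*(t + 4)*(t + 6).
Partial-fraction decomposition: -1541/(66*(t + 6)) + 1001/(18*(t + 4)) - 1681/(48*(t + 3)) + 29/(2*(t + 3)**2) - 383/(1584*(t - 5)).
Integrate each term; A/(t−a) gives A·log|t−a|; A/(t−a)² gives −A/(t−a).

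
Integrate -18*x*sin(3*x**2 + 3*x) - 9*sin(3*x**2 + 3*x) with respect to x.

3*cos(3*x**2 + 3*x) + C

Let u = 3*x**2 + 3*x, so du = (6*x + 3) dx.
Rewriting, the integral becomes -3·∫ sin(u) du = -3·-cos(u).
Substituting back, u = 3*x**2 + 3*x.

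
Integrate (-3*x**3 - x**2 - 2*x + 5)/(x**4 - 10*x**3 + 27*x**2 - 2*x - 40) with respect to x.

Factor the denominator: (x - 5)*(x - 4)*(x - 2)*(x + 1).
Partial-fraction decomposition: -1/(10*(x + 1)) - 3/(2*(x - 2)) + 211/(10*(x - 4)) - 45/(2*(x - 5)).
Integrate each term: A/(x−a) contributes A·log|x−a|.

-45*log(x - 5)/2 + 211*log(x - 4)/10 - 3*log(x - 2)/2 - log(x + 1)/10 + C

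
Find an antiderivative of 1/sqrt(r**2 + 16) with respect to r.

log(r + sqrt(r**2 + 16)) + C

Substitute r = 4·tan(θ), so dr = 4·sec(θ)^2 dθ and the radical becomes sqrt(r**2 + 16) = 4·sec(θ) by the Pythagorean identity.
Integrate the resulting trig expression in θ, then back-substitute tan(θ) = r/4, sec(θ) = sqrt(r**2 + 16)/4 (absorbing any constant into C).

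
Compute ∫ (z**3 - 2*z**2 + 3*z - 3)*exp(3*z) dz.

Use integration by parts with u = z**3 - 2*z**2 + 3*z - 3, dv = exp(3*z) dz, so v = exp(3*z)/3.
Apply parts 3 times (tabular method): alternate signs, differentiate u down to 0, integrate dv up.

(3*z**3 - 9*z**2 + 15*z - 14)*exp(3*z)/9 + C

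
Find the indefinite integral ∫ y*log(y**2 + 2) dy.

y**2*log(y**2 + 2)/2 - y**2/2 + log(y**2 + 2) + C

Let u = y**2 + 2, so du = (2*y) dy.
The integral becomes (1/2)·∫ log(u) du; integrate by parts with u′=log(u), dv′=du.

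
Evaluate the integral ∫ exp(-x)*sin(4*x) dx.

Let I denote the integral. Integrate by parts with u = sin(4*x), dv = exp(-x) dx, so v = -exp(-x): I = -exp(-x)*sin(4*x) + 4·∫ exp(-x)*cos(4*x) dx.
Apply parts again with u = cos(4*x), dv = exp(-x) dx: ∫ exp(-x)*cos(4*x) dx = -exp(-x)*cos(4*x) − 4·I. Substituting back brings back I: I = -exp(-x)*sin(4*x) - 4*exp(-x)*cos(4*x) − 16·I.
Solving for I: (1 + 16)·I equals the remaining terms, so I = (1/17)·(-exp(-x)*sin(4*x) - 4*exp(-x)*cos(4*x)).

-exp(-x)*sin(4*x)/17 - 4*exp(-x)*cos(4*x)/17 + C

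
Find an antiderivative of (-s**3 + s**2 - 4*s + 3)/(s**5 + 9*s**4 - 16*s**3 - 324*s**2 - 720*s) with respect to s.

Factor the denominator: s*(s - 6)*(s + 4)*(s + 5)*(s + 6).
Partial-fraction decomposition: 31/(16*(s + 6)) - 173/(55*(s + 5)) + 99/(80*(s + 4)) - 67/(2640*(s - 6)) - 1/(240*s).
Integrate each term: A/(s−a) contributes A·log|s−a|.

-log(s)/240 - 67*log(s - 6)/2640 + 99*log(s + 4)/80 - 173*log(s + 5)/55 + 31*log(s + 6)/16 + C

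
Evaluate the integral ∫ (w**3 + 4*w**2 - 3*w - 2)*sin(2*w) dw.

Use integration by parts with u = w**3 + 4*w**2 - 3*w - 2, dv = sin(2*w) dw, so v = -cos(2*w)/2.
Apply parts 3 times (tabular method): alternate signs, differentiate u down to 0, integrate dv up.

-w**3*cos(2*w)/2 + 3*w**2*sin(2*w)/4 - 2*w**2*cos(2*w) + 2*w*sin(2*w) + 9*w*cos(2*w)/4 - 9*sin(2*w)/8 + 2*cos(2*w) + C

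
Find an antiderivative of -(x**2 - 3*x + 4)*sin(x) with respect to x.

x**2*cos(x) - 2*x*sin(x) - 3*x*cos(x) + 3*sin(x) + 2*cos(x) + C

Use integration by parts with u = x**2 - 3*x + 4, dv = -sin(x) dx, so v = cos(x).
Apply parts 2 times (tabular method): alternate signs, differentiate u down to 0, integrate dv up.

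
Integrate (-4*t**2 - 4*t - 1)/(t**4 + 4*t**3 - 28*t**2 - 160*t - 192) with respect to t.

Factor the denominator: (t - 6)*(t + 2)*(t + 4)**2.
Partial-fraction decomposition: -7/(100*(t + 4)) - 49/(20*(t + 4)**2) + 9/(32*(t + 2)) - 169/(800*(t - 6)).
Integrate each term; A/(t−a) gives A·log|t−a|; A/(t−a)² gives −A/(t−a).

-169*log(t - 6)/800 + 9*log(t + 2)/32 - 7*log(t + 4)/100 + 49/(20*t + 80) + C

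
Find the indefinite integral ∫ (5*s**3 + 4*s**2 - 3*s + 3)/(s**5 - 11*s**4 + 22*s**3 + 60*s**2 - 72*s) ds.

Factor the denominator: s*(s - 6)**2*(s - 1)*(s + 2).
Partial-fraction decomposition: -5/(128*(s + 2)) + 3/(25*(s - 1)) - 377/(9600*(s - 6)) + 403/(80*(s - 6)**2) - 1/(24*s).
Integrate each term; A/(s−a) gives A·log|s−a|; A/(s−a)² gives −A/(s−a).

-log(s)/24 - 377*log(s - 6)/9600 + 3*log(s - 1)/25 - 5*log(s + 2)/128 - 403/(80*s - 480) + C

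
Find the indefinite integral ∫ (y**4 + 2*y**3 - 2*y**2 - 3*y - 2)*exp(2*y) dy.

Use integration by parts with u = y**4 + 2*y**3 - 2*y**2 - 3*y - 2, dv = exp(2*y) dy, so v = exp(2*y)/2.
Apply parts 4 times (tabular method): alternate signs, differentiate u down to 0, integrate dv up.

(2*y**4 - 4*y**2 - 2*y - 3)*exp(2*y)/4 + C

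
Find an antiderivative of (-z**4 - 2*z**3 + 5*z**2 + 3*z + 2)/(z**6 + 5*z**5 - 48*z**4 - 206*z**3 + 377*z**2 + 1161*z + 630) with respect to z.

Factor the denominator: (z - 6)*(z - 3)*(z + 1)**2*(z + 5)*(z + 7).
Partial-fraction decomposition: 1489/(9360*(z + 7)) - 263/(2816*(z + 5)) - 383/(28224*(z + 1)) + 5/(672*(z + 1)**2) + 79/(3840*(z - 3)) - 1528/(21021*(z - 6)).
Integrate each term; A/(z−a) gives A·log|z−a|; A/(z−a)² gives −A/(z−a).

-1528*log(z - 6)/21021 + 79*log(z - 3)/3840 - 383*log(z + 1)/28224 - 263*log(z + 5)/2816 + 1489*log(z + 7)/9360 - 5/(672*z + 672) + C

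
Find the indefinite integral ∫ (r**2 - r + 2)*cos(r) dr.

Use integration by parts with u = r**2 - r + 2, dv = cos(r) dr, so v = sin(r).
Apply parts 2 times (tabular method): alternate signs, differentiate u down to 0, integrate dv up.

r**2*sin(r) - r*sin(r) + 2*r*cos(r) - cos(r) + C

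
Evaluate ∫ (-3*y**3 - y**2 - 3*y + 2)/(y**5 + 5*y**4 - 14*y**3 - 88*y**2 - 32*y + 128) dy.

Factor the denominator: (y - 4)*(y - 1)*(y + 2)*(y + 4)**2.
Partial-fraction decomposition: -71/(320*(y + 4)) - 19/(8*(y + 4)**2) + 7/(18*(y + 2)) + 1/(45*(y - 1)) - 109/(576*(y - 4)).
Integrate each term; A/(y−a) gives A·log|y−a|; A/(y−a)² gives −A/(y−a).

-109*log(y - 4)/576 + log(y - 1)/45 + 7*log(y + 2)/18 - 71*log(y + 4)/320 + 19/(8*y + 32) + C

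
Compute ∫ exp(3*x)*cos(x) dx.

Let I denote the integral. Integrate by parts with u = cos(x), dv = exp(3*x) dx, so v = exp(3*x)/3: I = exp(3*x)*cos(x)/3 + (1/3)·∫ exp(3*x)*sin(x) dx.
Apply parts again with u = sin(x), dv = exp(3*x) dx: ∫ exp(3*x)*sin(x) dx = exp(3*x)*sin(x)/3 − (1/3)·I. Substituting back brings back I: I = exp(3*x)*sin(x)/9 + exp(3*x)*cos(x)/3 − (1/9)·I.
Solving for I: (1 + 1/9)·I equals the remaining terms, so I = (9/10)·(exp(3*x)*sin(x)/9 + exp(3*x)*cos(x)/3).

exp(3*x)*sin(x)/10 + 3*exp(3*x)*cos(x)/10 + C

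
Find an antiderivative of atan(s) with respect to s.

s*atan(s) - log(s**2 + 1)/2 + C

Use integration by parts with u = arctan(s), dv = ds.
Then du = 1/(s**2 + 1) ds.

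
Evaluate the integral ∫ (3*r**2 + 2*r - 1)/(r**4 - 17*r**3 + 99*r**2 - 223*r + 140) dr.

40*log(r - 7)/9 - 21*log(r - 5)/2 + 55*log(r - 4)/9 - log(r - 1)/18 + C

Factor the denominator: (r - 7)*(r - 5)*(r - 4)*(r - 1).
Partial-fraction decomposition: -1/(18*(r - 1)) + 55/(9*(r - 4)) - 21/(2*(r - 5)) + 40/(9*(r - 7)).
Integrate each term: A/(r−a) contributes A·log|r−a|.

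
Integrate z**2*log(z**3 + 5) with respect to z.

z**3*log(z**3 + 5)/3 - z**3/3 + 5*log(z**3 + 5)/3 + C

Let u = z**3 + 5, so du = (3*z**2) dz.
The integral becomes (1/3)·∫ log(u) du; integrate by parts with u′=log(u), dv′=du.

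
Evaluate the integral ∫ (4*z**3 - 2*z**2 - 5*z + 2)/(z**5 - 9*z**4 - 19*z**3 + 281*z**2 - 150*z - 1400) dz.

1241*log(z - 7)/648 - 61*log(z - 5)/20 + 103*log(z - 4)/81 + 2*log(z + 2)/81 - 523*log(z + 5)/3240 + C

Factor the denominator: (z - 7)*(z - 5)*(z - 4)*(z + 2)*(z + 5).
Partial-fraction decomposition: -523/(3240*(z + 5)) + 2/(81*(z + 2)) + 103/(81*(z - 4)) - 61/(20*(z - 5)) + 1241/(648*(z - 7)).
Integrate each term: A/(z−a) contributes A·log|z−a|.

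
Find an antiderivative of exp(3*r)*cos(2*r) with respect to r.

Let I denote the integral. Integrate by parts with u = cos(2*r), dv = exp(3*r) dr, so v = exp(3*r)/3: I = exp(3*r)*cos(2*r)/3 + (2/3)·∫ exp(3*r)*sin(2*r) dr.
Apply parts again with u = sin(2*r), dv = exp(3*r) dr: ∫ exp(3*r)*sin(2*r) dr = exp(3*r)*sin(2*r)/3 − (2/3)·I. Substituting back brings back I: I = 2*exp(3*r)*sin(2*r)/9 + exp(3*r)*cos(2*r)/3 − (4/9)·I.
Solving for I: (1 + 4/9)·I equals the remaining terms, so I = (9/13)·(2*exp(3*r)*sin(2*r)/9 + exp(3*r)*cos(2*r)/3).

2*exp(3*r)*sin(2*r)/13 + 3*exp(3*r)*cos(2*r)/13 + C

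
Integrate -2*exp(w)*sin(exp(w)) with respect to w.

Let u = exp(w), so du = (exp(w)) dw.
Rewriting, the integral becomes -2·∫ sin(u) du = -2·-cos(u).
Substituting back, u = exp(w).

2*cos(exp(w)) + C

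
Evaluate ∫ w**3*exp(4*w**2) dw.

(4*w**2 - 1)*exp(4*w**2)/32 + C

Let u = w², du = 2w dw; rewrite as (1/2)∫ u^1·exp(4u) du.
Now integrate by parts 1 time.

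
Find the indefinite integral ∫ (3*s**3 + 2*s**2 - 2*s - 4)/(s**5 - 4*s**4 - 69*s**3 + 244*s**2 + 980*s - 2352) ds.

1109*log(s - 7)/770 - 88*log(s - 6)/65 + log(s - 2)/45 + 13*log(s + 4)/165 - 307*log(s + 7)/1638 + C

Factor the denominator: (s - 7)*(s - 6)*(s - 2)*(s + 4)*(s + 7).
Partial-fraction decomposition: -307/(1638*(s + 7)) + 13/(165*(s + 4)) + 1/(45*(s - 2)) - 88/(65*(s - 6)) + 1109/(770*(s - 7)).
Integrate each term: A/(s−a) contributes A·log|s−a|.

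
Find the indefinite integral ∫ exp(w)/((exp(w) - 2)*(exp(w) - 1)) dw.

log(exp(w) - 2) - log(exp(w) - 1) + C

Let u = e^w, du = e^w dw.
The integral becomes ∫ du/((u-1)(u-2)); decompose into partial fractions.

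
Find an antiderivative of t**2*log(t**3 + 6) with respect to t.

Let u = t**3 + 6, so du = (3*t**2) dt.
The integral becomes (1/3)·∫ log(u) du; integrate by parts with u′=log(u), dv′=du.

t**3*log(t**3 + 6)/3 - t**3/3 + 2*log(t**3 + 6) + C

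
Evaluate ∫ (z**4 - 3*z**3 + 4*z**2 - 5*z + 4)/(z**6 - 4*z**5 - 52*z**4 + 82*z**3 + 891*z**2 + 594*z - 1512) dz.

Factor the denominator: (z - 7)*(z - 6)*(z - 1)*(z + 3)**2*(z + 4).
Partial-fraction decomposition: -268/(275*(z + 4)) + 60289/(64800*(z + 3)) - 217/(360*(z + 3)**2) + 1/(2400*(z - 1)) - 383/(2025*(z - 6)) + 1537/(6600*(z - 7)).
Integrate each term; A/(z−a) gives A·log|z−a|; A/(z−a)² gives −A/(z−a).

1537*log(z - 7)/6600 - 383*log(z - 6)/2025 + log(z - 1)/2400 + 60289*log(z + 3)/64800 - 268*log(z + 4)/275 + 217/(360*z + 1080) + C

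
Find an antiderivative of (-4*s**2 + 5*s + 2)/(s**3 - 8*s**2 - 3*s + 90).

Factor the denominator: (s - 6)*(s - 5)*(s + 3).
Partial-fraction decomposition: -49/(72*(s + 3)) + 73/(8*(s - 5)) - 112/(9*(s - 6)).
Integrate each term: A/(s−a) contributes A·log|s−a|.

-112*log(s - 6)/9 + 73*log(s - 5)/8 - 49*log(s + 3)/72 + C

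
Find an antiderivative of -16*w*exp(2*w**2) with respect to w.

-4*exp(2*w**2) + C

Let u = 2*w**2, so du = (4*w) dw.
Rewriting, the integral becomes -4·∫ e^u du = -4·e^u.
Substituting back, u = 2*w**2.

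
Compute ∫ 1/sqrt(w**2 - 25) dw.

Substitute w = 5·sec(θ), so dw = 5·sec(θ)*tan(θ) dθ and the radical becomes sqrt(w**2 - 25) = 5·tan(θ) by the Pythagorean identity.
Integrate the resulting trig expression in θ, then back-substitute sec(θ) = w/5, tan(θ) = sqrt(w**2 - 25)/5 (absorbing any constant into C).

log(w + sqrt(w**2 - 25)) + C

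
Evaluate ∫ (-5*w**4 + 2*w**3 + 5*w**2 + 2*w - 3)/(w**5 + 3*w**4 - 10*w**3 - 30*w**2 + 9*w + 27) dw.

Factor the denominator: (w - 3)*(w - 1)*(w + 1)*(w + 3)**2.
Partial-fraction decomposition: -713/(192*(w + 3)) + 141/(16*(w + 3)**2) - 7/(32*(w + 1)) - 1/(64*(w - 1)) - 101/(96*(w - 3)).
Integrate each term; A/(w−a) gives A·log|w−a|; A/(w−a)² gives −A/(w−a).

-101*log(w - 3)/96 - log(w - 1)/64 - 7*log(w + 1)/32 - 713*log(w + 3)/192 - 141/(16*w + 48) + C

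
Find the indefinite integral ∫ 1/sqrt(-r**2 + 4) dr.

asin(r/2) + C

Substitute r = 2·sin(θ), so dr = 2·cos(θ) dθ and the radical becomes sqrt(-r**2 + 4) = 2·cos(θ) by the Pythagorean identity.
Integrate the resulting trig expression in θ, then back-substitute θ = asin(r/2), sin(θ) = r/2, cos(θ) = sqrt(-r**2 + 4)/2 (absorbing any constant into C).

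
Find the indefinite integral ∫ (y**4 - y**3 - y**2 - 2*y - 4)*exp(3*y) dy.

Use integration by parts with u = y**4 - y**3 - y**2 - 2*y - 4, dv = exp(3*y) dy, so v = exp(3*y)/3.
Apply parts 4 times (tabular method): alternate signs, differentiate u down to 0, integrate dv up.

(27*y**4 - 63*y**3 + 36*y**2 - 78*y - 82)*exp(3*y)/81 + C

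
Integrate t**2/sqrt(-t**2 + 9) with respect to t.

-t*sqrt(-t**2 + 9)/2 + 9*asin(t/3)/2 + C

Substitute t = 3·sin(θ), so dt = 3·cos(θ) dθ and the radical becomes sqrt(-t**2 + 9) = 3·cos(θ) by the Pythagorean identity.
Integrate the resulting trig expression in θ, then back-substitute θ = asin(t/3), sin(θ) = t/3, cos(θ) = sqrt(-t**2 + 9)/3 (absorbing any constant into C).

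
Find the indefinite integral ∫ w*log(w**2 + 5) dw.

w**2*log(w**2 + 5)/2 - w**2/2 + 5*log(w**2 + 5)/2 + C

Let u = w**2 + 5, so du = (2*w) dw.
The integral becomes (1/2)·∫ log(u) du; integrate by parts with u′=log(u), dv′=du.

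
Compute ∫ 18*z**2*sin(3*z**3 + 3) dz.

-2*cos(3*z**3 + 3) + C

Let u = 3*z**3 + 3, so du = (9*z**2) dz.
Rewriting, the integral becomes 2·∫ sin(u) du = 2·-cos(u).
Substituting back, u = 3*z**3 + 3.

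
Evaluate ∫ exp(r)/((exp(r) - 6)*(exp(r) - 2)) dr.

Let u = e^r, du = e^r dr.
The integral becomes ∫ du/((u-6)(u-2)); decompose into partial fractions.

log(exp(r) - 6)/4 - log(exp(r) - 2)/4 + C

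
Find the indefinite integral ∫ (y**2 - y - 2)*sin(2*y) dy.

Use integration by parts with u = y**2 - y - 2, dv = sin(2*y) dy, so v = -cos(2*y)/2.
Apply parts 2 times (tabular method): alternate signs, differentiate u down to 0, integrate dv up.

-y**2*cos(2*y)/2 + y*sin(2*y)/2 + y*cos(2*y)/2 - sin(2*y)/4 + 5*cos(2*y)/4 + C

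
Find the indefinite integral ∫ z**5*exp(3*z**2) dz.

(9*z**4 - 6*z**2 + 2)*exp(3*z**2)/54 + C

Let u = z², du = 2z dz; rewrite as (1/2)∫ u^2·exp(3u) du.
Now integrate by parts 2 times.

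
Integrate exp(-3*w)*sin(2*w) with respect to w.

Let I denote the integral. Integrate by parts with u = sin(2*w), dv = exp(-3*w) dw, so v = -exp(-3*w)/3: I = -exp(-3*w)*sin(2*w)/3 + (2/3)·∫ exp(-3*w)*cos(2*w) dw.
Apply parts again with u = cos(2*w), dv = exp(-3*w) dw: ∫ exp(-3*w)*cos(2*w) dw = -exp(-3*w)*cos(2*w)/3 − (2/3)·I. Substituting back brings back I: I = -exp(-3*w)*sin(2*w)/3 - 2*exp(-3*w)*cos(2*w)/9 − (4/9)·I.
Solving for I: (1 + 4/9)·I equals the remaining terms, so I = (9/13)·(-exp(-3*w)*sin(2*w)/3 - 2*exp(-3*w)*cos(2*w)/9).

-3*exp(-3*w)*sin(2*w)/13 - 2*exp(-3*w)*cos(2*w)/13 + C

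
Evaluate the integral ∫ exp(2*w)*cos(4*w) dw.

Let I denote the integral. Integrate by parts with u = cos(4*w), dv = exp(2*w) dw, so v = exp(2*w)/2: I = exp(2*w)*cos(4*w)/2 + 2·∫ exp(2*w)*sin(4*w) dw.
Apply parts again with u = sin(4*w), dv = exp(2*w) dw: ∫ exp(2*w)*sin(4*w) dw = exp(2*w)*sin(4*w)/2 − 2·I. Substituting back brings back I: I = exp(2*w)*sin(4*w) + exp(2*w)*cos(4*w)/2 − 4·I.
Solving for I: (1 + 4)·I equals the remaining terms, so I = (1/5)·(exp(2*w)*sin(4*w) + exp(2*w)*cos(4*w)/2).

exp(2*w)*sin(4*w)/5 + exp(2*w)*cos(4*w)/10 + C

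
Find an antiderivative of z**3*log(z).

z**4*log(z)/4 - z**4/16 + C

Use integration by parts with u = log(z), dv = z**3 dz.
Then du = 1/z dz and v = z**4/4.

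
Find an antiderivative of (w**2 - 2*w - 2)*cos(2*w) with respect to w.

w**2*sin(2*w)/2 - w*sin(2*w) + w*cos(2*w)/2 - 5*sin(2*w)/4 - cos(2*w)/2 + C

Use integration by parts with u = w**2 - 2*w - 2, dv = cos(2*w) dw, so v = sin(2*w)/2.
Apply parts 2 times (tabular method): alternate signs, differentiate u down to 0, integrate dv up.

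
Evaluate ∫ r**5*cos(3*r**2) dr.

Let u = r², du = 2r dr; rewrite as (1/2)∫ u^2·cos(3u) du.
Now integrate by parts 2 times.

r**4*sin(3*r**2)/6 + r**2*cos(3*r**2)/9 - sin(3*r**2)/27 + C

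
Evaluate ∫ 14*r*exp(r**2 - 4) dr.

7*exp(r**2 - 4) + C

Let u = r**2 - 4, so du = (2*r) dr.
Rewriting, the integral becomes 7·∫ e^u du = 7·e^u.
Substituting back, u = r**2 - 4.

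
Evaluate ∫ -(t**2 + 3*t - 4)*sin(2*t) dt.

Use integration by parts with u = t**2 + 3*t - 4, dv = -sin(2*t) dt, so v = cos(2*t)/2.
Apply parts 2 times (tabular method): alternate signs, differentiate u down to 0, integrate dv up.

t**2*cos(2*t)/2 - t*sin(2*t)/2 + 3*t*cos(2*t)/2 - 3*sin(2*t)/4 - 9*cos(2*t)/4 + C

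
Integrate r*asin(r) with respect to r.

Use integration by parts with u = arcsin(r), dv = r dr.
Then du = 1/sqrt(-r**2 + 1) dr.

r**2*asin(r)/2 + r*sqrt(-r**2 + 1)/4 - asin(r)/4 + C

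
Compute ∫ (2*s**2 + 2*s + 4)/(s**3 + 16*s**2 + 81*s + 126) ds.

Factor the denominator: (s + 3)*(s + 6)*(s + 7).
Partial-fraction decomposition: 22/(s + 7) - 64/(3*(s + 6)) + 4/(3*(s + 3)).
Integrate each term: A/(s−a) contributes A·log|s−a|.

4*log(s + 3)/3 - 64*log(s + 6)/3 + 22*log(s + 7) + C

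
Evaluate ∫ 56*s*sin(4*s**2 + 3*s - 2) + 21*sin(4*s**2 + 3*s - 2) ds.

-7*cos(4*s**2 + 3*s - 2) + C

Let u = 4*s**2 + 3*s - 2, so du = (8*s + 3) ds.
Rewriting, the integral becomes 7·∫ sin(u) du = 7·-cos(u).
Substituting back, u = 4*s**2 + 3*s - 2.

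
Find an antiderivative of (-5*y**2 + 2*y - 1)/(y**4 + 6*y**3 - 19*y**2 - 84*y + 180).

Factor the denominator: (y - 3)*(y - 2)*(y + 5)*(y + 6).
Partial-fraction decomposition: 193/(72*(y + 6)) - 17/(7*(y + 5)) + 17/(56*(y - 2)) - 5/(9*(y - 3)).
Integrate each term: A/(y−a) contributes A·log|y−a|.

-5*log(y - 3)/9 + 17*log(y - 2)/56 - 17*log(y + 5)/7 + 193*log(y + 6)/72 + C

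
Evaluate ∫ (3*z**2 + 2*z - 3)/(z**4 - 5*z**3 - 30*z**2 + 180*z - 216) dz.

Factor the denominator: (z - 6)*(z - 3)*(z - 2)*(z + 6).
Partial-fraction decomposition: -31/(288*(z + 6)) + 13/(32*(z - 2)) - 10/(9*(z - 3)) + 13/(16*(z - 6)).
Integrate each term: A/(z−a) contributes A·log|z−a|.

13*log(z - 6)/16 - 10*log(z - 3)/9 + 13*log(z - 2)/32 - 31*log(z + 6)/288 + C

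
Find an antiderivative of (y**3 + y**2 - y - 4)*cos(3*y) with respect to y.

y**3*sin(3*y)/3 + y**2*sin(3*y)/3 + y**2*cos(3*y)/3 - 5*y*sin(3*y)/9 + 2*y*cos(3*y)/9 - 38*sin(3*y)/27 - 5*cos(3*y)/27 + C

Use integration by parts with u = y**3 + y**2 - y - 4, dv = cos(3*y) dy, so v = sin(3*y)/3.
Apply parts 3 times (tabular method): alternate signs, differentiate u down to 0, integrate dv up.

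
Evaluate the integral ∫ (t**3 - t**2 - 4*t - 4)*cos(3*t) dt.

t**3*sin(3*t)/3 - t**2*sin(3*t)/3 + t**2*cos(3*t)/3 - 14*t*sin(3*t)/9 - 2*t*cos(3*t)/9 - 34*sin(3*t)/27 - 14*cos(3*t)/27 + C

Use integration by parts with u = t**3 - t**2 - 4*t - 4, dv = cos(3*t) dt, so v = sin(3*t)/3.
Apply parts 3 times (tabular method): alternate signs, differentiate u down to 0, integrate dv up.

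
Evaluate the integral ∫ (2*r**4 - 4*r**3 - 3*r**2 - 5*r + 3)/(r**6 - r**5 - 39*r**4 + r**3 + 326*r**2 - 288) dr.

531*log(r - 6)/3500 - 5*log(r - 3)/392 - 7*log(r - 1)/500 - 11*log(r + 1)/504 - 22741*log(r + 4)/220500 - 743/(1050*r + 4200) + C

Factor the denominator: (r - 6)*(r - 3)*(r - 1)*(r + 1)*(r + 4)**2.
Partial-fraction decomposition: -22741/(220500*(r + 4)) + 743/(1050*(r + 4)**2) - 11/(504*(r + 1)) - 7/(500*(r - 1)) - 5/(392*(r - 3)) + 531/(3500*(r - 6)).
Integrate each term; A/(r−a) gives A·log|r−a|; A/(r−a)² gives −A/(r−a).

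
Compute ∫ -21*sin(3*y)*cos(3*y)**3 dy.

Let u = cos(3*y), so du = (-3*sin(3*y)) dy.
Rewriting, the integral becomes 7·∫ u^3 du = 7·u^4/4.
Substituting back, u = cos(3*y).

7*cos(3*y)**4/4 + C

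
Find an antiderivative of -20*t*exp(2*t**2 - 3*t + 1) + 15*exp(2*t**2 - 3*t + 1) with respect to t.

-5*exp(2*t**2 - 3*t + 1) + C

Let u = 2*t**2 - 3*t + 1, so du = (4*t - 3) dt.
Rewriting, the integral becomes -5·∫ e^u du = -5·e^u.
Substituting back, u = 2*t**2 - 3*t + 1.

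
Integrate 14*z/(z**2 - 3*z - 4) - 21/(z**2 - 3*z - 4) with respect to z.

Let u = z**2 - 3*z - 4, so du = (2*z - 3) dz.
Rewriting, the integral becomes 7·∫ 1/u du = 7·log(u).
Substituting back, u = z**2 - 3*z - 4.

7*log(z**2 - 3*z - 4) + C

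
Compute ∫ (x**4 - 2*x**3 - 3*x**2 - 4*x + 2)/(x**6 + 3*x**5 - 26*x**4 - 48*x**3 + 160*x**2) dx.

-17*log(x)/800 + 11*log(x - 4)/384 + 3*log(x - 2)/56 + 59*log(x + 4)/128 - 274*log(x + 5)/525 - 1/(80*x) + C

Factor the denominator: x**2*(x - 4)*(x - 2)*(x + 4)*(x + 5).
Partial-fraction decomposition: -274/(525*(x + 5)) + 59/(128*(x + 4)) + 3/(56*(x - 2)) + 11/(384*(x - 4)) - 17/(800*x) + 1/(80*x**2).
Integrate each term; A/(x−a) gives A·log|x−a|; A/(x−a)² gives −A/(x−a).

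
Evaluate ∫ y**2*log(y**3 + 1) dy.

Let u = y**3 + 1, so du = (3*y**2) dy.
The integral becomes (1/3)·∫ log(u) du; integrate by parts with u′=log(u), dv′=du.

y**3*log(y**3 + 1)/3 - y**3/3 + log(y**3 + 1)/3 + C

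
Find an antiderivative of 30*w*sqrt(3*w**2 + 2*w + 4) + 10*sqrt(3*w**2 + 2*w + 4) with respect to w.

10*(3*w**2 + 2*w + 4)**(3/2)/3 + C

Let u = 3*w**2 + 2*w + 4, so du = (6*w + 2) dw.
Rewriting, the integral becomes 5·∫ √u du = 5·(2/3)u^(3/2).
Substituting back, u = 3*w**2 + 2*w + 4.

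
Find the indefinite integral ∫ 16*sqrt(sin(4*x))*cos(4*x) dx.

Let u = sin(4*x), so du = (4*cos(4*x)) dx.
Rewriting, the integral becomes 4·∫ √u du = 4·(2/3)u^(3/2).
Substituting back, u = sin(4*x).

8*sin(4*x)**(3/2)/3 + C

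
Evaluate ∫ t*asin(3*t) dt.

t**2*asin(3*t)/2 + t*sqrt(-9*t**2 + 1)/12 - asin(3*t)/36 + C

Use integration by parts with u = arcsin(3*t), dv = t dt.
Then du = 3/sqrt(-9*t**2 + 1) dt.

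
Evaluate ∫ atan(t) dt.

Use integration by parts with u = arctan(t), dv = dt.
Then du = 1/(t**2 + 1) dt.

t*atan(t) - log(t**2 + 1)/2 + C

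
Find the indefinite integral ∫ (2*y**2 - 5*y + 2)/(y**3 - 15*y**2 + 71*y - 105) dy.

65*log(y - 7)/8 - 27*log(y - 5)/4 + 5*log(y - 3)/8 + C

Factor the denominator: (y - 7)*(y - 5)*(y - 3).
Partial-fraction decomposition: 5/(8*(y - 3)) - 27/(4*(y - 5)) + 65/(8*(y - 7)).
Integrate each term: A/(y−a) contributes A·log|y−a|.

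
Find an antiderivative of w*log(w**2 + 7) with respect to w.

Let u = w**2 + 7, so du = (2*w) dw.
The integral becomes (1/2)·∫ log(u) du; integrate by parts with u′=log(u), dv′=du.

w**2*log(w**2 + 7)/2 - w**2/2 + 7*log(w**2 + 7)/2 + C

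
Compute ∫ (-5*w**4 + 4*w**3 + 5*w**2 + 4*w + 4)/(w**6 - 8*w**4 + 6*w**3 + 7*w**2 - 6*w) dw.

-2*log(w)/3 - 8*log(w - 2)/15 + 3*log(w - 1)/8 - log(w + 1)/6 + 119*log(w + 3)/120 + 3/(2*w - 2) + C

Factor the denominator: w*(w - 2)*(w - 1)**2*(w + 1)*(w + 3).
Partial-fraction decomposition: 119/(120*(w + 3)) - 1/(6*(w + 1)) + 3/(8*(w - 1)) - 3/(2*(w - 1)**2) - 8/(15*(w - 2)) - 2/(3*w).
Integrate each term; A/(w−a) gives A·log|w−a|; A/(w−a)² gives −A/(w−a).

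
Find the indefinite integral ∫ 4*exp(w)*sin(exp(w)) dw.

-4*cos(exp(w)) + C

Let u = exp(w), so du = (exp(w)) dw.
Rewriting, the integral becomes 4·∫ sin(u) du = 4·-cos(u).
Substituting back, u = exp(w).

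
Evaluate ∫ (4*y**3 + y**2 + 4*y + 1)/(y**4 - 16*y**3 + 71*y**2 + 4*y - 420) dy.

Factor the denominator: (y - 7)*(y - 6)*(y - 5)*(y + 2).
Partial-fraction decomposition: 5/(72*(y + 2)) + 39/(y - 5) - 925/(8*(y - 6)) + 725/(9*(y - 7)).
Integrate each term: A/(y−a) contributes A·log|y−a|.

725*log(y - 7)/9 - 925*log(y - 6)/8 + 39*log(y - 5) + 5*log(y + 2)/72 + C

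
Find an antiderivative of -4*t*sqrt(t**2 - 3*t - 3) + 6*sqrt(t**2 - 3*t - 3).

Let u = t**2 - 3*t - 3, so du = (2*t - 3) dt.
Rewriting, the integral becomes -2·∫ √u du = -2·(2/3)u^(3/2).
Substituting back, u = t**2 - 3*t - 3.

-4*(t**2 - 3*t - 3)**(3/2)/3 + C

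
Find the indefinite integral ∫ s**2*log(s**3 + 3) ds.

s**3*log(s**3 + 3)/3 - s**3/3 + log(s**3 + 3) + C

Let u = s**3 + 3, so du = (3*s**2) ds.
The integral becomes (1/3)·∫ log(u) du; integrate by parts with u′=log(u), dv′=du.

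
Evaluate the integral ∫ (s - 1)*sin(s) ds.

Use integration by parts with u = s - 1, dv = sin(s) ds, so v = -cos(s).
Apply parts 1 times (tabular method): alternate signs, differentiate u down to 0, integrate dv up.

-s*cos(s) + sin(s) + cos(s) + C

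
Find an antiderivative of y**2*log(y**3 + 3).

y**3*log(y**3 + 3)/3 - y**3/3 + log(y**3 + 3) + C

Let u = y**3 + 3, so du = (3*y**2) dy.
The integral becomes (1/3)·∫ log(u) du; integrate by parts with u′=log(u), dv′=du.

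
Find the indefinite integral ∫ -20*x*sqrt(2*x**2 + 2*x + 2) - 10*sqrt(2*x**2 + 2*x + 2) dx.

-10*(2*x**2 + 2*x + 2)**(3/2)/3 + C

Let u = 2*x**2 + 2*x + 2, so du = (4*x + 2) dx.
Rewriting, the integral becomes -5·∫ √u du = -5·(2/3)u^(3/2).
Substituting back, u = 2*x**2 + 2*x + 2.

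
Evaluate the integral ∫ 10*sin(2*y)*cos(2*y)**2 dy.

Let u = cos(2*y), so du = (-2*sin(2*y)) dy.
Rewriting, the integral becomes -5·∫ u^2 du = -5·u^3/3.
Substituting back, u = cos(2*y).

-5*cos(2*y)**3/3 + C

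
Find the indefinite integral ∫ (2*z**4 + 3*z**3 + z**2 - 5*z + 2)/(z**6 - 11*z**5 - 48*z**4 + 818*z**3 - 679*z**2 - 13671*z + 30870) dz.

Factor the denominator: (z - 7)**2*(z - 6)*(z - 3)*(z + 5)*(z + 7).
Partial-fraction decomposition: -3859/(50960*(z + 7)) + 103/(2816*(z + 5)) - 239/(3840*(z - 3)) + 3248/(429*(z - 6)) - 23425/(3136*(z - 7)) + 1949/(224*(z - 7)**2).
Integrate each term; A/(z−a) gives A·log|z−a|; A/(z−a)² gives −A/(z−a).

-23425*log(z - 7)/3136 + 3248*log(z - 6)/429 - 239*log(z - 3)/3840 + 103*log(z + 5)/2816 - 3859*log(z + 7)/50960 - 1949/(224*z - 1568) + C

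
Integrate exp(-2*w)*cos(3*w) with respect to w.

3*exp(-2*w)*sin(3*w)/13 - 2*exp(-2*w)*cos(3*w)/13 + C

Let I denote the integral. Integrate by parts with u = cos(3*w), dv = exp(-2*w) dw, so v = -exp(-2*w)/2: I = -exp(-2*w)*cos(3*w)/2 − (3/2)·∫ exp(-2*w)*sin(3*w) dw.
Apply parts again with u = sin(3*w), dv = exp(-2*w) dw: ∫ exp(-2*w)*sin(3*w) dw = -exp(-2*w)*sin(3*w)/2 + (3/2)·I. Substituting back brings back I: I = 3*exp(-2*w)*sin(3*w)/4 - exp(-2*w)*cos(3*w)/2 − (9/4)·I.
Solving for I: (1 + 9/4)·I equals the remaining terms, so I = (4/13)·(3*exp(-2*w)*sin(3*w)/4 - exp(-2*w)*cos(3*w)/2).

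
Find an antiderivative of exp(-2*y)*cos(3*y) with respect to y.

3*exp(-2*y)*sin(3*y)/13 - 2*exp(-2*y)*cos(3*y)/13 + C

Let I denote the integral. Integrate by parts with u = cos(3*y), dv = exp(-2*y) dy, so v = -exp(-2*y)/2: I = -exp(-2*y)*cos(3*y)/2 − (3/2)·∫ exp(-2*y)*sin(3*y) dy.
Apply parts again with u = sin(3*y), dv = exp(-2*y) dy: ∫ exp(-2*y)*sin(3*y) dy = -exp(-2*y)*sin(3*y)/2 + (3/2)·I. Substituting back brings back I: I = 3*exp(-2*y)*sin(3*y)/4 - exp(-2*y)*cos(3*y)/2 − (9/4)·I.
Solving for I: (1 + 9/4)·I equals the remaining terms, so I = (4/13)·(3*exp(-2*y)*sin(3*y)/4 - exp(-2*y)*cos(3*y)/2).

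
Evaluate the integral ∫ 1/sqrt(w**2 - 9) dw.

Substitute w = 3·sec(θ), so dw = 3·sec(θ)*tan(θ) dθ and the radical becomes sqrt(w**2 - 9) = 3·tan(θ) by the Pythagorean identity.
Integrate the resulting trig expression in θ, then back-substitute sec(θ) = w/3, tan(θ) = sqrt(w**2 - 9)/3 (absorbing any constant into C).

log(w + sqrt(w**2 - 9)) + C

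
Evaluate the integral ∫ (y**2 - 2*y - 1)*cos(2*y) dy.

y**2*sin(2*y)/2 - y*sin(2*y) + y*cos(2*y)/2 - 3*sin(2*y)/4 - cos(2*y)/2 + C

Use integration by parts with u = y**2 - 2*y - 1, dv = cos(2*y) dy, so v = sin(2*y)/2.
Apply parts 2 times (tabular method): alternate signs, differentiate u down to 0, integrate dv up.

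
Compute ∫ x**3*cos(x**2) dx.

x**2*sin(x**2)/2 + cos(x**2)/2 + C

Let u = x², du = 2x dx; rewrite as (1/2)∫ u^1·cos(1u) du.
Now integrate by parts 1 time.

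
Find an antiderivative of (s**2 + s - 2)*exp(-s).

Use integration by parts with u = s**2 + s - 2, dv = exp(-s) ds, so v = -exp(-s).
Apply parts 2 times (tabular method): alternate signs, differentiate u down to 0, integrate dv up.

(-s**2 - 3*s - 1)*exp(-s) + C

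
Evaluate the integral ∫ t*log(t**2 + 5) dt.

Let u = t**2 + 5, so du = (2*t) dt.
The integral becomes (1/2)·∫ log(u) du; integrate by parts with u′=log(u), dv′=du.

t**2*log(t**2 + 5)/2 - t**2/2 + 5*log(t**2 + 5)/2 + C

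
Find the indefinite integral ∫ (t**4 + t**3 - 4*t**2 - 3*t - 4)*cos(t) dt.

Use integration by parts with u = t**4 + t**3 - 4*t**2 - 3*t - 4, dv = cos(t) dt, so v = sin(t).
Apply parts 4 times (tabular method): alternate signs, differentiate u down to 0, integrate dv up.

t**4*sin(t) + t**3*sin(t) + 4*t**3*cos(t) - 16*t**2*sin(t) + 3*t**2*cos(t) - 9*t*sin(t) - 32*t*cos(t) + 28*sin(t) - 9*cos(t) + C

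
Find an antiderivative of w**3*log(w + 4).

Use integration by parts with u = log(w + 4), dv = w**3 dw.
Then du = 1/(w + 4) dw and v = w**4/4.

w**4*log(w + 4)/4 - w**4/16 + w**3/3 - 2*w**2 + 16*w - 64*log(w + 4) + C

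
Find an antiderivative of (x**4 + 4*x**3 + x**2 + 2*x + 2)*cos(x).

x**4*sin(x) + 4*x**3*sin(x) + 4*x**3*cos(x) - 11*x**2*sin(x) + 12*x**2*cos(x) - 22*x*sin(x) - 22*x*cos(x) + 24*sin(x) - 22*cos(x) + C

Use integration by parts with u = x**4 + 4*x**3 + x**2 + 2*x + 2, dv = cos(x) dx, so v = sin(x).
Apply parts 4 times (tabular method): alternate signs, differentiate u down to 0, integrate dv up.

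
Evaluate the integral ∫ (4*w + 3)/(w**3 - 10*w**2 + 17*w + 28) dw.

Factor the denominator: (w - 7)*(w - 4)*(w + 1).
Partial-fraction decomposition: -1/(40*(w + 1)) - 19/(15*(w - 4)) + 31/(24*(w - 7)).
Integrate each term: A/(w−a) contributes A·log|w−a|.

31*log(w - 7)/24 - 19*log(w - 4)/15 - log(w + 1)/40 + C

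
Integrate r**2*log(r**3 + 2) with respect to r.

Let u = r**3 + 2, so du = (3*r**2) dr.
The integral becomes (1/3)·∫ log(u) du; integrate by parts with u′=log(u), dv′=du.

r**3*log(r**3 + 2)/3 - r**3/3 + 2*log(r**3 + 2)/3 + C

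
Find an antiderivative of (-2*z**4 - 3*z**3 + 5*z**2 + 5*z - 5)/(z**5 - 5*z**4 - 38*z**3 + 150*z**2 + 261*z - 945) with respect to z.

Factor the denominator: (z - 7)*(z - 3)**2*(z + 3)*(z + 5).
Partial-fraction decomposition: -65/(128*(z + 5)) + 7/(90*(z + 3)) + 1525/(1152*(z - 3)) + 47/(48*(z - 3)**2) - 463/(160*(z - 7)).
Integrate each term; A/(z−a) gives A·log|z−a|; A/(z−a)² gives −A/(z−a).

-463*log(z - 7)/160 + 1525*log(z - 3)/1152 + 7*log(z + 3)/90 - 65*log(z + 5)/128 - 47/(48*z - 144) + C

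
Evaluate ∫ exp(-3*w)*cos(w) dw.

exp(-3*w)*sin(w)/10 - 3*exp(-3*w)*cos(w)/10 + C

Let I denote the integral. Integrate by parts with u = cos(w), dv = exp(-3*w) dw, so v = -exp(-3*w)/3: I = -exp(-3*w)*cos(w)/3 − (1/3)·∫ exp(-3*w)*sin(w) dw.
Apply parts again with u = sin(w), dv = exp(-3*w) dw: ∫ exp(-3*w)*sin(w) dw = -exp(-3*w)*sin(w)/3 + (1/3)·I. Substituting back brings back I: I = exp(-3*w)*sin(w)/9 - exp(-3*w)*cos(w)/3 − (1/9)·I.
Solving for I: (1 + 1/9)·I equals the remaining terms, so I = (9/10)·(exp(-3*w)*sin(w)/9 - exp(-3*w)*cos(w)/3).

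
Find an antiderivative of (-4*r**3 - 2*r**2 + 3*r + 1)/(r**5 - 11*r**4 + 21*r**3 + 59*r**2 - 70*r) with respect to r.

Factor the denominator: r*(r - 7)*(r - 5)*(r - 1)*(r + 2).
Partial-fraction decomposition: 19/(378*(r + 2)) - 1/(36*(r - 1)) + 267/(140*(r - 5)) - 362/(189*(r - 7)) - 1/(70*r).
Integrate each term: A/(r−a) contributes A·log|r−a|.

-log(r)/70 - 362*log(r - 7)/189 + 267*log(r - 5)/140 - log(r - 1)/36 + 19*log(r + 2)/378 + C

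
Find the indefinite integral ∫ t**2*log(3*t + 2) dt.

Use integration by parts with u = log(3*t + 2), dv = t**2 dt.
Then du = 3/(3*t + 2) dt and v = t**3/3.

t**3*log(3*t + 2)/3 - t**3/9 + t**2/9 - 4*t/27 + 8*log(3*t + 2)/81 + C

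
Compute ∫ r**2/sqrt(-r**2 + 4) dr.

-r*sqrt(-r**2 + 4)/2 + 2*asin(r/2) + C

Substitute r = 2·sin(θ), so dr = 2·cos(θ) dθ and the radical becomes sqrt(-r**2 + 4) = 2·cos(θ) by the Pythagorean identity.
Integrate the resulting trig expression in θ, then back-substitute θ = asin(r/2), sin(θ) = r/2, cos(θ) = sqrt(-r**2 + 4)/2 (absorbing any constant into C).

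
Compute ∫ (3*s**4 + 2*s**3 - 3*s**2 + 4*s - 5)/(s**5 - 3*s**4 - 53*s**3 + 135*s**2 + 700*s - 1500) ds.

4231*log(s - 6)/484 - 413*log(s - 5)/60 + 55*log(s - 2)/588 + 124279*log(s + 5)/118580 + 305/(154*s + 770) + C

Factor the denominator: (s - 6)*(s - 5)*(s - 2)*(s + 5)**2.
Partial-fraction decomposition: 124279/(118580*(s + 5)) - 305/(154*(s + 5)**2) + 55/(588*(s - 2)) - 413/(60*(s - 5)) + 4231/(484*(s - 6)).
Integrate each term; A/(s−a) gives A·log|s−a|; A/(s−a)² gives −A/(s−a).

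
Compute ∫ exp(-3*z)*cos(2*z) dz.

2*exp(-3*z)*sin(2*z)/13 - 3*exp(-3*z)*cos(2*z)/13 + C

Let I denote the integral. Integrate by parts with u = cos(2*z), dv = exp(-3*z) dz, so v = -exp(-3*z)/3: I = -exp(-3*z)*cos(2*z)/3 − (2/3)·∫ exp(-3*z)*sin(2*z) dz.
Apply parts again with u = sin(2*z), dv = exp(-3*z) dz: ∫ exp(-3*z)*sin(2*z) dz = -exp(-3*z)*sin(2*z)/3 + (2/3)·I. Substituting back brings back I: I = 2*exp(-3*z)*sin(2*z)/9 - exp(-3*z)*cos(2*z)/3 − (4/9)·I.
Solving for I: (1 + 4/9)·I equals the remaining terms, so I = (9/13)·(2*exp(-3*z)*sin(2*z)/9 - exp(-3*z)*cos(2*z)/3).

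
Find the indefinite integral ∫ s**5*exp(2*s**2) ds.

(2*s**4 - 2*s**2 + 1)*exp(2*s**2)/8 + C

Let u = s², du = 2s ds; rewrite as (1/2)∫ u^2·exp(2u) du.
Now integrate by parts 2 times.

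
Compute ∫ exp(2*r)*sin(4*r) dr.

Let I denote the integral. Integrate by parts with u = sin(4*r), dv = exp(2*r) dr, so v = exp(2*r)/2: I = exp(2*r)*sin(4*r)/2 − 2·∫ exp(2*r)*cos(4*r) dr.
Apply parts again with u = cos(4*r), dv = exp(2*r) dr: ∫ exp(2*r)*cos(4*r) dr = exp(2*r)*cos(4*r)/2 + 2·I. Substituting back brings back I: I = exp(2*r)*sin(4*r)/2 - exp(2*r)*cos(4*r) − 4·I.
Solving for I: (1 + 4)·I equals the remaining terms, so I = (1/5)·(exp(2*r)*sin(4*r)/2 - exp(2*r)*cos(4*r)).

exp(2*r)*sin(4*r)/10 - exp(2*r)*cos(4*r)/5 + C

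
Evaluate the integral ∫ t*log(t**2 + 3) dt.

t**2*log(t**2 + 3)/2 - t**2/2 + 3*log(t**2 + 3)/2 + C

Let u = t**2 + 3, so du = (2*t) dt.
The integral becomes (1/2)·∫ log(u) du; integrate by parts with u′=log(u), dv′=du.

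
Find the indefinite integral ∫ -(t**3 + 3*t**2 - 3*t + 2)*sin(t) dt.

t**3*cos(t) - 3*t**2*sin(t) + 3*t**2*cos(t) - 6*t*sin(t) - 9*t*cos(t) + 9*sin(t) - 4*cos(t) + C

Use integration by parts with u = t**3 + 3*t**2 - 3*t + 2, dv = -sin(t) dt, so v = cos(t).
Apply parts 3 times (tabular method): alternate signs, differentiate u down to 0, integrate dv up.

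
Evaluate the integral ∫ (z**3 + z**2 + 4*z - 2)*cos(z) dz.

Use integration by parts with u = z**3 + z**2 + 4*z - 2, dv = cos(z) dz, so v = sin(z).
Apply parts 3 times (tabular method): alternate signs, differentiate u down to 0, integrate dv up.

z**3*sin(z) + z**2*sin(z) + 3*z**2*cos(z) - 2*z*sin(z) + 2*z*cos(z) - 4*sin(z) - 2*cos(z) + C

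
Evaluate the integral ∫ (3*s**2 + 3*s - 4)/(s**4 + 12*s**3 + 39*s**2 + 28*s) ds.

Factor the denominator: s*(s + 1)*(s + 4)*(s + 7).
Partial-fraction decomposition: -61/(63*(s + 7)) + 8/(9*(s + 4)) + 2/(9*(s + 1)) - 1/(7*s).
Integrate each term: A/(s−a) contributes A·log|s−a|.

-log(s)/7 + 2*log(s + 1)/9 + 8*log(s + 4)/9 - 61*log(s + 7)/63 + C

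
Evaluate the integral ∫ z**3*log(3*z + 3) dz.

Use integration by parts with u = log(3*z + 3), dv = z**3 dz.
Then du = 3/(3*z + 3) dz and v = z**4/4.

z**4*log(3*z + 3)/4 - z**4/16 + z**3/12 - z**2/8 + z/4 - log(z + 1)/4 + C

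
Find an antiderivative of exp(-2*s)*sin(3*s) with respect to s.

-2*exp(-2*s)*sin(3*s)/13 - 3*exp(-2*s)*cos(3*s)/13 + C

Let I denote the integral. Integrate by parts with u = sin(3*s), dv = exp(-2*s) ds, so v = -exp(-2*s)/2: I = -exp(-2*s)*sin(3*s)/2 + (3/2)·∫ exp(-2*s)*cos(3*s) ds.
Apply parts again with u = cos(3*s), dv = exp(-2*s) ds: ∫ exp(-2*s)*cos(3*s) ds = -exp(-2*s)*cos(3*s)/2 − (3/2)·I. Substituting back brings back I: I = -exp(-2*s)*sin(3*s)/2 - 3*exp(-2*s)*cos(3*s)/4 − (9/4)·I.
Solving for I: (1 + 9/4)·I equals the remaining terms, so I = (4/13)·(-exp(-2*s)*sin(3*s)/2 - 3*exp(-2*s)*cos(3*s)/4).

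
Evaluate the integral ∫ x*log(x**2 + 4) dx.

Let u = x**2 + 4, so du = (2*x) dx.
The integral becomes (1/2)·∫ log(u) du; integrate by parts with u′=log(u), dv′=du.

x**2*log(x**2 + 4)/2 - x**2/2 + 2*log(x**2 + 4) + C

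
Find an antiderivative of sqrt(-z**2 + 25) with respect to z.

Substitute z = 5·sin(θ), so dz = 5·cos(θ) dθ and the radical becomes sqrt(-z**2 + 25) = 5·cos(θ) by the Pythagorean identity.
Integrate the resulting trig expression in θ, then back-substitute θ = asin(z/5), sin(θ) = z/5, cos(θ) = sqrt(-z**2 + 25)/5 (absorbing any constant into C).

z*sqrt(-z**2 + 25)/2 + 25*asin(z/5)/2 + C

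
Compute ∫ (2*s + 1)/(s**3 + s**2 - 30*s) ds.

-log(s)/30 + log(s - 5)/5 - log(s + 6)/6 + C

Factor the denominator: s*(s - 5)*(s + 6).
Partial-fraction decomposition: -1/(6*(s + 6)) + 1/(5*(s - 5)) - 1/(30*s).
Integrate each term: A/(s−a) contributes A·log|s−a|.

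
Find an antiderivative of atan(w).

w*atan(w) - log(w**2 + 1)/2 + C

Use integration by parts with u = arctan(w), dv = dw.
Then du = 1/(w**2 + 1) dw.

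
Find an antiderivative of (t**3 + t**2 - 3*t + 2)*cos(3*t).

t**3*sin(3*t)/3 + t**2*sin(3*t)/3 + t**2*cos(3*t)/3 - 11*t*sin(3*t)/9 + 2*t*cos(3*t)/9 + 16*sin(3*t)/27 - 11*cos(3*t)/27 + C

Use integration by parts with u = t**3 + t**2 - 3*t + 2, dv = cos(3*t) dt, so v = sin(3*t)/3.
Apply parts 3 times (tabular method): alternate signs, differentiate u down to 0, integrate dv up.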